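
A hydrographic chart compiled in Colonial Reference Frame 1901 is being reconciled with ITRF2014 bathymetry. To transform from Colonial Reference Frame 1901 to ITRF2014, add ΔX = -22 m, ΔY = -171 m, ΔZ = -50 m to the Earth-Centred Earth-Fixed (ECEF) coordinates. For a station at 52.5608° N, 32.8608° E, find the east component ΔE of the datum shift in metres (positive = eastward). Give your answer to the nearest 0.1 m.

ΔE = -131.7 m

The local east axis at (φ, λ) is (−sin λ, cos λ, 0), so ΔE = −sin(32.8608°)·(-22) + cos(32.8608°)·(-171) = -131.70 m.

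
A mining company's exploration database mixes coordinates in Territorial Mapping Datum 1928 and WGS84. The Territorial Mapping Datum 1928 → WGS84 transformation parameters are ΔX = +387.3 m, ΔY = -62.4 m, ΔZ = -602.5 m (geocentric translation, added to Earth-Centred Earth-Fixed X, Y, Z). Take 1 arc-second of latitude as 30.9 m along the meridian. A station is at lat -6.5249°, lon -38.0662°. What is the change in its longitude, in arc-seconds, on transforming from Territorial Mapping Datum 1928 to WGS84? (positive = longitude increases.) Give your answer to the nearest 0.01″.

Δλ = 6.18″

sin φ = -0.113635, cos φ = 0.993523, sin λ = -0.616572, cos λ = 0.787299.
East component: ΔE = −sin λ·ΔX + cos λ·ΔY = −(-0.616572)(387.3) + (0.787299)(-62.4) = 189.67 m.
1° of latitude spans 3600 × 30.90 = 111240 m; at latitude φ, 1° of longitude spans that × cos φ = 110519.5 m, so Δλ = 189.67 / 110519.5 × 3600 = 6.178″.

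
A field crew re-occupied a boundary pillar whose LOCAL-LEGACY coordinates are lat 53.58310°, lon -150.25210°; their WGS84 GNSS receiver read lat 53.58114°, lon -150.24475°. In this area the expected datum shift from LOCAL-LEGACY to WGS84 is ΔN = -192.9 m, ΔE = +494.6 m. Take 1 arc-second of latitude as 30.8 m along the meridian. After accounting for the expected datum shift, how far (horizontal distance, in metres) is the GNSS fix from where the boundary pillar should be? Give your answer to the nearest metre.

27 m

Observed coordinate differences: Δφ = -0.00196°, Δλ = +0.00735°.
Converting to metres (1° lat = 110880 m, cos φ = 0.593656): observed ΔN = -217.3 m, observed ΔE = 483.8 m.
Subtracting the expected shift leaves a residual of -217.3 − (-192.9) = -24.4 m north and 483.8 − (494.6) = -10.8 m east.
Residual distance = √((-24.4)² + (-10.8)²) = 26.7 m.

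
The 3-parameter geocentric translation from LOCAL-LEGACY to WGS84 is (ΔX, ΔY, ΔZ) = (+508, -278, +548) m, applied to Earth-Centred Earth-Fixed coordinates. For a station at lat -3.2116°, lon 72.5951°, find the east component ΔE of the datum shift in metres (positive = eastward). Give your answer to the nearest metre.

At φ = -3.2116°, λ = 72.5951°: sin φ = -0.056024, cos φ = 0.998429, sin λ = 0.954215, cos λ = 0.299122.
ΔE = −sin λ·ΔX + cos λ·ΔY = −(0.954215)·(508) + (0.299122)·(-278) = -567.90 m.

ΔE = -568 m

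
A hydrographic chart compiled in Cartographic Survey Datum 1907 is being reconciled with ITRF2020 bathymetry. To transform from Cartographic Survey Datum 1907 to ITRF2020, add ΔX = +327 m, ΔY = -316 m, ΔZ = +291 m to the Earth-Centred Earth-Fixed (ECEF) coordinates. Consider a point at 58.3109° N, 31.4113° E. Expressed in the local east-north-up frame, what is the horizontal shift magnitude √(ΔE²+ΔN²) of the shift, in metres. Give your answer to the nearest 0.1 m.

The local east axis at (φ, λ) is (−sin λ, cos λ, 0), so ΔE = −sin(31.4113°)·327 + cos(31.4113°)·(-316) = -440.11 m.
The local north axis is (−sin φ cos λ, −sin φ sin λ, cos φ), giving ΔN = -237.470 + 140.138 + 152.865 = 55.53 m.
Horizontal magnitude = √(ΔE² + ΔN²) = √((-440.11)² + 55.53²) = 443.60 m.

443.6 m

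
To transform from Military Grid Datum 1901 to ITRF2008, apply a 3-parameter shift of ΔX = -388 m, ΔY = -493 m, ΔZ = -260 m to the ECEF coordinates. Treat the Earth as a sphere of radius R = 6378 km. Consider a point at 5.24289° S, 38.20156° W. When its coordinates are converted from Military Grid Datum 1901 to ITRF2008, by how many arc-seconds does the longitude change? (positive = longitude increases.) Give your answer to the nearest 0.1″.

Δλ = -20.4″

sin φ = -0.091378, cos φ = 0.995816, sin λ = -0.618430, cos λ = 0.785840.
East component: ΔE = −sin λ·ΔX + cos λ·ΔY = −(-0.618430)(-388) + (0.785840)(-493) = -627.37 m.
1° of latitude spans πR/180 = 111317 m; at latitude φ, 1° of longitude spans that × cos φ = 110851.4 m, so Δλ = -627.37 / 110851.4 × 3600 = -20.374″.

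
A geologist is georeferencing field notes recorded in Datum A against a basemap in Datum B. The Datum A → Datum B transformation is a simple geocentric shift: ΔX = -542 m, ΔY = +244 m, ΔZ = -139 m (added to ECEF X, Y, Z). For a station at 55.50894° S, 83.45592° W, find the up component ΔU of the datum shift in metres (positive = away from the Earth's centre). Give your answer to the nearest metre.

At φ = -55.50894°, λ = -83.45592°: sin φ = -0.824215, cos φ = 0.566278, sin λ = -0.993484, cos λ = 0.113968.
ΔU = cos φ cos λ·ΔX + cos φ sin λ·ΔY + sin φ·ΔZ = (0.566278)(0.113968)(-542) + (0.566278)(-0.993484)(244) + (-0.824215)(-139) = -57.68 m.

ΔU = -58 m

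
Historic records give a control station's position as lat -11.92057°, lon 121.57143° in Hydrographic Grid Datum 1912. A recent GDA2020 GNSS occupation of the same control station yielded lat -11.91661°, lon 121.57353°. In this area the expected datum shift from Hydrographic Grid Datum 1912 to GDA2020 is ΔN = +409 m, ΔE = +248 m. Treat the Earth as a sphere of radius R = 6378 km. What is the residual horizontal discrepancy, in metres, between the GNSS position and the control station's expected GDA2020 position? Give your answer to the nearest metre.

Observed coordinate differences: Δφ = +0.00396°, Δλ = +0.00210°.
Converting to metres (1° lat = 111317 m, cos φ = 0.978435): observed ΔN = 440.8 m, observed ΔE = 228.7 m.
Subtracting the expected shift leaves a residual of 440.8 − (409) = 31.8 m north and 228.7 − (248) = -19.3 m east.
Residual distance = √(31.8² + (-19.3)²) = 37.2 m.

37 m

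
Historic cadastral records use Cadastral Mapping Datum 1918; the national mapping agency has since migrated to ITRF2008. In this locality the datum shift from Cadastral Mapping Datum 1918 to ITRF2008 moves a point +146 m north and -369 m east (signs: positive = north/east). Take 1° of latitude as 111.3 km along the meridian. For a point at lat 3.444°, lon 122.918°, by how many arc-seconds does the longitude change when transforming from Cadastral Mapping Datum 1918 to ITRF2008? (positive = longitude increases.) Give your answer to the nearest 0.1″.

At latitude 3.444°, cos φ = 0.998194.
1° of longitude at this latitude = 111.3 × cos φ = 111.10 km, so Δλ = -369.0 / 111099.0 = -0.0033214° = -11.957″.

Δλ = -12.0″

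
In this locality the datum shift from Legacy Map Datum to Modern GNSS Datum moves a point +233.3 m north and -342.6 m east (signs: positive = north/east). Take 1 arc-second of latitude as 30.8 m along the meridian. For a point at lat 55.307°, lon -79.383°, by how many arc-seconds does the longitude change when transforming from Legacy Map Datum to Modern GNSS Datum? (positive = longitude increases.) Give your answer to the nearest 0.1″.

Δλ = -19.5″

At latitude 55.307°, cos φ = 0.569179.
1″ of longitude at this latitude = 30.80 × cos φ = 17.5307 m, so Δλ = -342.6 / 17.5307 = -19.543″.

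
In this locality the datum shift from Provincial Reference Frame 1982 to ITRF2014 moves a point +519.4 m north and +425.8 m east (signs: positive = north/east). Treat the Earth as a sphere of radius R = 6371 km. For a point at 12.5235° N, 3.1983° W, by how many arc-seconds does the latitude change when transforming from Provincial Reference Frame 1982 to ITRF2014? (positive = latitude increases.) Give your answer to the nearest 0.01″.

On a sphere of radius R, 1 rad of latitude = R, so Δφ = ΔN / R = 519.4 / 6371000 = 8.1526e-05 rad = 16.816″.

Δφ = 16.82″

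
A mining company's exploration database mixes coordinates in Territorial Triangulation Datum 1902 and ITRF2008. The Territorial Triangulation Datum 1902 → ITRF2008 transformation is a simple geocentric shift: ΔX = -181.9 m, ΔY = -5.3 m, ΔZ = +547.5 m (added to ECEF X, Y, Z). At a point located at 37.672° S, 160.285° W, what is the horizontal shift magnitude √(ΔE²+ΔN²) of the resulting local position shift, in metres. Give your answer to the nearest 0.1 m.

The local east axis at (φ, λ) is (−sin λ, cos λ, 0), so ΔE = −sin(-160.285°)·(-181.9) + cos(-160.285°)·(-5.3) = -56.37 m.
The local north axis is (−sin φ cos λ, −sin φ sin λ, cos φ), giving ΔN = 104.650 + 1.093 + 433.358 = 539.10 m.
Horizontal magnitude = √(ΔE² + ΔN²) = √((-56.37)² + 539.10²) = 542.04 m.

542.0 m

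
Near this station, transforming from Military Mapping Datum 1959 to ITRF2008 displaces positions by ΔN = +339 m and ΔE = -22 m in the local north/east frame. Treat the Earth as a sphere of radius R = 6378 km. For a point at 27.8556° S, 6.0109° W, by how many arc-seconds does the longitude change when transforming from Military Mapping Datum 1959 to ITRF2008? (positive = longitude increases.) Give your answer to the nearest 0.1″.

At latitude -27.8556°, cos φ = 0.884128.
One radian of longitude at latitude φ spans R cos φ, so Δλ = ΔE / (R cos φ) = -22.0 / (6378000 × 0.884128) = -3.9014e-06 rad = -0.805″.

Δλ = -0.8″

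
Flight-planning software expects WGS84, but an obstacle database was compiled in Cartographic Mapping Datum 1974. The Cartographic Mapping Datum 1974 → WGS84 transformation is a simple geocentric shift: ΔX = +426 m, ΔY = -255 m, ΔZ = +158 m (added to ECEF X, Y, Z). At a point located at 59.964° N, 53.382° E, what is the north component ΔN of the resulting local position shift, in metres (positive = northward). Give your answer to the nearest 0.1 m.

At φ = 59.964°, λ = 53.382°: sin φ = 0.865711, cos φ = 0.500544, sin λ = 0.802630, cos λ = 0.596477.
ΔN = −sin φ cos λ·ΔX − sin φ sin λ·ΔY + cos φ·ΔZ = −(0.865711)(0.596477)(426) − (0.865711)(0.802630)(-255) + (0.500544)(158) = 36.30 m.

ΔN = 36.3 m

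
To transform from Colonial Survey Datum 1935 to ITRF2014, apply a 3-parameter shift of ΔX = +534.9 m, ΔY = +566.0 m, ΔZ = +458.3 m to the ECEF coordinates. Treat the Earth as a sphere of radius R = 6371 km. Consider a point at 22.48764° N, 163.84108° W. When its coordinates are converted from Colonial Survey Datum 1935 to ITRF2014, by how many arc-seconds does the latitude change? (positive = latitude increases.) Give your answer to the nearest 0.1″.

sin φ = 0.382484, cos φ = 0.923962, sin λ = -0.278303, cos λ = -0.960493.
North component: ΔN = −sin φ cos λ·ΔX − sin φ sin λ·ΔY + cos φ·ΔZ = −(0.382484)(-0.960493)(534.9) − (0.382484)(-0.278303)(566.0) + (0.923962)(458.3) = 680.21 m.
1° of latitude spans πR/180 = 111195 m, so Δφ = 680.21 / 111195 × 3600 = 22.022″.

Δφ = 22.0″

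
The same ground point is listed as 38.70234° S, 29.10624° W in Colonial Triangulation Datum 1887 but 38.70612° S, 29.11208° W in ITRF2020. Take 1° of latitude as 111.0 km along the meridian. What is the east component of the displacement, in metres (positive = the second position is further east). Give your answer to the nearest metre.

Δφ = -38.70612° − -38.70234° = -0.00378°; Δλ = -29.11208° − -29.10624° = -0.00584°.
ΔN = Δφ × 111000 = -419.6 m; ΔE = Δλ × 111000 × cos(-38.70234°) = -0.00584 × 111000 × 0.780405 = -505.9 m.

ΔE = -506 m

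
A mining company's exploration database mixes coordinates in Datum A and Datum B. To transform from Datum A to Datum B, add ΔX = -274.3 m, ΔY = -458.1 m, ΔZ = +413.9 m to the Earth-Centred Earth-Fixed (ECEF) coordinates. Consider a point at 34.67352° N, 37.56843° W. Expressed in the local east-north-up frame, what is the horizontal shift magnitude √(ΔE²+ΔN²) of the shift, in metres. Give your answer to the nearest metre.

612 m

At φ = 34.67352°, λ = -37.56843°: sin φ = 0.568899, cos φ = 0.822407, sin λ = -0.609709, cos λ = 0.792626.
ΔE = −sin λ·ΔX + cos λ·ΔY = −(-0.609709)·(-274.3) + (0.792626)·(-458.1) = -530.34 m.
ΔN = −sin φ cos λ·ΔX − sin φ sin λ·ΔY + cos φ·ΔZ = −(0.568899)(0.792626)(-274.3) − (0.568899)(-0.609709)(-458.1) + (0.822407)(413.9) = 305.18 m.
Horizontal magnitude = √(ΔE² + ΔN²) = √((-530.34)² + 305.18²) = 611.89 m.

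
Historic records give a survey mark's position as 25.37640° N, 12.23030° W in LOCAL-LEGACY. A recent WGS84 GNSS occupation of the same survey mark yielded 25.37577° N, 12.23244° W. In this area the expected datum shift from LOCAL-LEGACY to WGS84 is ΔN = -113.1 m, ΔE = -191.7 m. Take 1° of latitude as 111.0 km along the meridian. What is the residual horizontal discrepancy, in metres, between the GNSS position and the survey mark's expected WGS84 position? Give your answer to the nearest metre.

49 m

Observed coordinate differences: Δφ = -0.00063°, Δλ = -0.00214°.
Converting to metres (1° lat = 111000 m, cos φ = 0.903512): observed ΔN = -69.9 m, observed ΔE = -214.6 m.
Subtracting the expected shift leaves a residual of -69.9 − (-113.1) = 43.2 m north and -214.6 − (-191.7) = -22.9 m east.
Residual distance = √(43.2² + (-22.9)²) = 48.9 m.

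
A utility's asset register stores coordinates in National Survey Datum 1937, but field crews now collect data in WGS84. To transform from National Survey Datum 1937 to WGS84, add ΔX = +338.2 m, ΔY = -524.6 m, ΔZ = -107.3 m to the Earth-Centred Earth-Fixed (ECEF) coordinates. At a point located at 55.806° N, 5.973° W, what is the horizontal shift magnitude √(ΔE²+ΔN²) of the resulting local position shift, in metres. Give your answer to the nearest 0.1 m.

619.6 m

At φ = 55.806°, λ = -5.973°: sin φ = 0.827139, cos φ = 0.561997, sin λ = -0.104060, cos λ = 0.994571.
ΔE = −sin λ·ΔX + cos λ·ΔY = −(-0.104060)·(338.2) + (0.994571)·(-524.6) = -486.56 m.
ΔN = −sin φ cos λ·ΔX − sin φ sin λ·ΔY + cos φ·ΔZ = −(0.827139)(0.994571)(338.2) − (0.827139)(-0.104060)(-524.6) + (0.561997)(-107.3) = -383.68 m.
Horizontal magnitude = √(ΔE² + ΔN²) = √((-486.56)² + (-383.68)²) = 619.63 m.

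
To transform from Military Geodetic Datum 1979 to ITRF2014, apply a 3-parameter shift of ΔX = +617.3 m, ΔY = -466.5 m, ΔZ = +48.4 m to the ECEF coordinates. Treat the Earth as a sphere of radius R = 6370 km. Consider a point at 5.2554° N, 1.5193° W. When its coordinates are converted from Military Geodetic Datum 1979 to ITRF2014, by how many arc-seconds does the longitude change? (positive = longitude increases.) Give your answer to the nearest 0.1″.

Δλ = -14.6″

sin φ = 0.091595, cos φ = 0.995796, sin λ = -0.026514, cos λ = 0.999648.
East component: ΔE = −sin λ·ΔX + cos λ·ΔY = −(-0.026514)(617.3) + (0.999648)(-466.5) = -449.97 m.
1° of latitude spans πR/180 = 111177 m; at latitude φ, 1° of longitude spans that × cos φ = 110710.1 m, so Δλ = -449.97 / 110710.1 × 3600 = -14.632″.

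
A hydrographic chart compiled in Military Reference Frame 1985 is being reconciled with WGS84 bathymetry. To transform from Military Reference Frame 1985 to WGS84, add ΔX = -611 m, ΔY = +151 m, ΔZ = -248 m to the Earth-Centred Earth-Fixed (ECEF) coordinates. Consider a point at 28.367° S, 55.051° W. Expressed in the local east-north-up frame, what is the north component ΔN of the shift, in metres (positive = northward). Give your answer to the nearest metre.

The local north axis is (−sin φ cos λ, −sin φ sin λ, cos φ), giving ΔN = -166.296 − 58.805 − 218.221 = -443.32 m.

ΔN = -443 m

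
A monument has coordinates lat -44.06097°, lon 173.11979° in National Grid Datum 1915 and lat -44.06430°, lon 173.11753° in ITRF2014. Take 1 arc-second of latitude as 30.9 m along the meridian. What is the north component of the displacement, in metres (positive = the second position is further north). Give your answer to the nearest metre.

ΔN = -370 m

Δφ = -44.06430° − -44.06097° = -0.00333°; Δλ = 173.11753° − 173.11979° = -0.00226°.
1° of latitude = 3600 × 30.90 = 111240 m.
ΔN = Δφ × 111240 = -370.4 m; ΔE = Δλ × 111240 × cos(-44.06097°) = -0.00226 × 111240 × 0.718600 = -180.7 m.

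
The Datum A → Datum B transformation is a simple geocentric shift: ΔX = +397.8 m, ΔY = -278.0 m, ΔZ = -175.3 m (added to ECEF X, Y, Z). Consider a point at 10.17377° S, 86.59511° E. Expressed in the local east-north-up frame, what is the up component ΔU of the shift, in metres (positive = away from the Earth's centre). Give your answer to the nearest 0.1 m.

The local up (radial) axis is (cos φ cos λ, cos φ sin λ, sin φ), giving ΔU = 23.254 − 273.146 + 30.964 = -218.93 m.

ΔU = -218.9 m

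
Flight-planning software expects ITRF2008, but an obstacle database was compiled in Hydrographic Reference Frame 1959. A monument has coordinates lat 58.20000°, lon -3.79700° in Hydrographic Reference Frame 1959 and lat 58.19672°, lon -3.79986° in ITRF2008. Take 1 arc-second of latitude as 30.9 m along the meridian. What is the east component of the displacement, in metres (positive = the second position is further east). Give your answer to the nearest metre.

Δφ = 58.19672° − 58.20000° = -0.00328°; Δλ = -3.79986° − -3.79700° = -0.00286°.
1° of latitude = 3600 × 30.90 = 111240 m.
ΔN = Δφ × 111240 = -364.9 m; ΔE = Δλ × 111240 × cos(58.20000°) = -0.00286 × 111240 × 0.526956 = -167.6 m.

ΔE = -168 m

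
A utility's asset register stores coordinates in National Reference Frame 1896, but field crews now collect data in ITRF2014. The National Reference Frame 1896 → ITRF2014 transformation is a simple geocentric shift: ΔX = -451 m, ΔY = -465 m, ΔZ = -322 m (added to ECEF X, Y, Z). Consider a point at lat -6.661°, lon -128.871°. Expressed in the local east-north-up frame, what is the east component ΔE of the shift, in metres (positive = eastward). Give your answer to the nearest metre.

The local east axis at (φ, λ) is (−sin λ, cos λ, 0), so ΔE = −sin(-128.871°)·(-451) + cos(-128.871°)·(-465) = -59.31 m.

ΔE = -59 m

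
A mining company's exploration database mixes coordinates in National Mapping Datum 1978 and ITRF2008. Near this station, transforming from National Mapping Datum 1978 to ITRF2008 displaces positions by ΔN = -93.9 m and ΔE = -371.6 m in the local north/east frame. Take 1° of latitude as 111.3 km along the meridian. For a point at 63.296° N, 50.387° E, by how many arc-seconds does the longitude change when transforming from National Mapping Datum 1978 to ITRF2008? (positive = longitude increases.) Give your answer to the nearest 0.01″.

At latitude 63.296°, cos φ = 0.449381.
1° of longitude at this latitude = 111.3 × cos φ = 50.02 km, so Δλ = -371.6 / 50016.1 = -0.0074296° = -26.747″.

Δλ = -26.75″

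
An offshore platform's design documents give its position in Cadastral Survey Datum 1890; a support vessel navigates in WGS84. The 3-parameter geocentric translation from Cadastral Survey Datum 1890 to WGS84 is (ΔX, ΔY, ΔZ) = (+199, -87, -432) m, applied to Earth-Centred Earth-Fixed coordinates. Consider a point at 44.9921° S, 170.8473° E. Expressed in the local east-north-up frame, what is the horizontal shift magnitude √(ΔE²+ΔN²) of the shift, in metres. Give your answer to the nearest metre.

457 m

The local east axis at (φ, λ) is (−sin λ, cos λ, 0), so ΔE = −sin(170.8473°)·199 + cos(170.8473°)·(-87) = 54.24 m.
The local north axis is (−sin φ cos λ, −sin φ sin λ, cos φ), giving ΔN = -138.904 − 9.784 − 305.512 = -454.20 m.
Horizontal magnitude = √(ΔE² + ΔN²) = √(54.24² + (-454.20)²) = 457.43 m.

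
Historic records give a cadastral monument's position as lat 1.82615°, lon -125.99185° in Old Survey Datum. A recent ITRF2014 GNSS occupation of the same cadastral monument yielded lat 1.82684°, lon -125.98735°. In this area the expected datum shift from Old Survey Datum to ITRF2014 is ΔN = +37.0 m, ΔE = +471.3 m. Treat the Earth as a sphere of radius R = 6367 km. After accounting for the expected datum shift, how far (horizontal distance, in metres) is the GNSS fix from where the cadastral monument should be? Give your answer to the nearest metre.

49 m

Observed coordinate differences: Δφ = +0.00069°, Δλ = +0.00450°.
Converting to metres (1° lat = 111125 m, cos φ = 0.999492): observed ΔN = 76.7 m, observed ΔE = 499.8 m.
Subtracting the expected shift leaves a residual of 76.7 − (37.0) = 39.7 m north and 499.8 − (471.3) = 28.5 m east.
Residual distance = √(39.7² + 28.5²) = 48.9 m.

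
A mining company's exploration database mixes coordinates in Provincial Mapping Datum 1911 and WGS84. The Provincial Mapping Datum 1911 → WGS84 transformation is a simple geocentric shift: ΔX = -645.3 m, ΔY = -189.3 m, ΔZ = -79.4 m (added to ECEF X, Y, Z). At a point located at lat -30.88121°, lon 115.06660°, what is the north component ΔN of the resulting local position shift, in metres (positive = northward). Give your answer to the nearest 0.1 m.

ΔN = -15.8 m

At φ = -30.88121°, λ = 115.06660°: sin φ = -0.513260, cos φ = 0.858233, sin λ = 0.905816, cos λ = -0.423671.
ΔN = −sin φ cos λ·ΔX − sin φ sin λ·ΔY + cos φ·ΔZ = −(-0.513260)(-0.423671)(-645.3) − (-0.513260)(0.905816)(-189.3) + (0.858233)(-79.4) = -15.83 m.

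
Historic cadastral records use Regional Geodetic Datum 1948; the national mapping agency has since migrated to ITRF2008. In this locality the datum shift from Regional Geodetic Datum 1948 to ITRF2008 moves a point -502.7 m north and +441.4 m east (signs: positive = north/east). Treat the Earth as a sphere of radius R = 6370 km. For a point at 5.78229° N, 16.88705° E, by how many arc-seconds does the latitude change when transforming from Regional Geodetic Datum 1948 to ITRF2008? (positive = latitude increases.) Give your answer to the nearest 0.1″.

On a sphere of radius R, 1 rad of latitude = R, so Δφ = ΔN / R = -502.7 / 6370000 = -7.8917e-05 rad = -16.278″.

Δφ = -16.3″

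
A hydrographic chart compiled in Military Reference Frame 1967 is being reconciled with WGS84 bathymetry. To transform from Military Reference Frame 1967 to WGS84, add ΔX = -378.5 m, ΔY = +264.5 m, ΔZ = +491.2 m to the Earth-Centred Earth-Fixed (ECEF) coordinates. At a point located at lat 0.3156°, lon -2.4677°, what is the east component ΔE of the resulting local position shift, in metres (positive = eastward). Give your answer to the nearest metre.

The local east axis at (φ, λ) is (−sin λ, cos λ, 0), so ΔE = −sin(-2.4677°)·(-378.5) + cos(-2.4677°)·264.5 = 247.96 m.

ΔE = 248 m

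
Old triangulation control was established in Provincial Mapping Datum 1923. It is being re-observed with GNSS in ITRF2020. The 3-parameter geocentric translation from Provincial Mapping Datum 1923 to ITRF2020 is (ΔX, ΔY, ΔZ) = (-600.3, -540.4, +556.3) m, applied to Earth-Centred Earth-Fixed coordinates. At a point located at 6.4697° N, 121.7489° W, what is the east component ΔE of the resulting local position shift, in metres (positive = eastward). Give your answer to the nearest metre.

ΔE = -226 m

At φ = 6.4697°, λ = -121.7489°: sin φ = 0.112678, cos φ = 0.993632, sin λ = -0.850362, cos λ = -0.526198.
ΔE = −sin λ·ΔX + cos λ·ΔY = −(-0.850362)·(-600.3) + (-0.526198)·(-540.4) = -226.12 m.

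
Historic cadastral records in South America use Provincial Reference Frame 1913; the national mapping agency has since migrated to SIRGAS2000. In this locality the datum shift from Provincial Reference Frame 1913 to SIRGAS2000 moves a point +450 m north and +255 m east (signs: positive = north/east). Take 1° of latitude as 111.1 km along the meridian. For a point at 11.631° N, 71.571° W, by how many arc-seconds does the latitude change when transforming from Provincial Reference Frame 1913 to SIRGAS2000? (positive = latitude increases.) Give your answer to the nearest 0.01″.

1° of latitude = 111.1 km, so Δφ = 450.0 / 111100 = 0.0040504° = 14.581″.

Δφ = 14.58″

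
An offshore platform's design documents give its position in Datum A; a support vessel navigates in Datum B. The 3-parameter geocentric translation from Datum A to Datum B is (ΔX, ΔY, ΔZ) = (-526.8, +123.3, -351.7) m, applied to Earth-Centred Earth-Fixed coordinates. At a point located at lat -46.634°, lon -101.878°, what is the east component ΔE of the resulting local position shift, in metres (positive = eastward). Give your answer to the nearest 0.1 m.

The local east axis at (φ, λ) is (−sin λ, cos λ, 0), so ΔE = −sin(-101.878°)·(-526.8) + cos(-101.878°)·123.3 = -540.90 m.

ΔE = -540.9 m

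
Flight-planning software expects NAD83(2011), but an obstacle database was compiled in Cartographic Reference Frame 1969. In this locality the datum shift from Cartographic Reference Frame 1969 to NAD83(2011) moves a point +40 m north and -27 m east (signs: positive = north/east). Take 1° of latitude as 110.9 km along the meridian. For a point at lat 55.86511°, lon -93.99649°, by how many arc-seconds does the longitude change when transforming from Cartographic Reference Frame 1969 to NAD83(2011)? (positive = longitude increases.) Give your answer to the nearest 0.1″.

Δλ = -1.6″

At latitude 55.86511°, cos φ = 0.561143.
1° of longitude at this latitude = 110.9 × cos φ = 62.23 km, so Δλ = -27.0 / 62230.8 = -0.0004339° = -1.562″.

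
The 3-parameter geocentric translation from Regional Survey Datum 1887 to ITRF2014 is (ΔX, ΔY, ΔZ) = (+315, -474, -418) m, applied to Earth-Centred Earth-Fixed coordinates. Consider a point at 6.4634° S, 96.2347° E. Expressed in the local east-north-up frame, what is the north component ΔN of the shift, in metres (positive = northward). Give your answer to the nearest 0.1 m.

The local north axis is (−sin φ cos λ, −sin φ sin λ, cos φ), giving ΔN = -3.851 − 53.042 − 415.343 = -472.24 m.

ΔN = -472.2 m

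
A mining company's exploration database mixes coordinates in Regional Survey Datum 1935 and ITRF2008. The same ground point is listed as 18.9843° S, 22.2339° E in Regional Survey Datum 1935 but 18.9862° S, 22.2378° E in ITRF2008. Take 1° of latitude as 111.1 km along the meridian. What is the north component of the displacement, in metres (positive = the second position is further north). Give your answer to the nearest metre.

Δφ = -18.9862° − -18.9843° = -0.0019°; Δλ = 22.2378° − 22.2339° = +0.0039°.
ΔN = Δφ × 111100 = -211.1 m; ΔE = Δλ × 111100 × cos(-18.9843°) = +0.0039 × 111100 × 0.945608 = 409.7 m.

ΔN = -211 m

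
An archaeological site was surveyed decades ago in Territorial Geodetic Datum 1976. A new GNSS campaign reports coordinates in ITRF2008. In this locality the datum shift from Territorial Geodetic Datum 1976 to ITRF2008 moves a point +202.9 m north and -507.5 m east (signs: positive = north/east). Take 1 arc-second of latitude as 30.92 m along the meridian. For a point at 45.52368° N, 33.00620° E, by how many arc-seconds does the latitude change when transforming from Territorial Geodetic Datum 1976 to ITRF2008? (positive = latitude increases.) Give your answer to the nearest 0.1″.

1″ of latitude = 30.92 m, so Δφ = 202.9 / 30.92 = 6.562″.

Δφ = 6.6″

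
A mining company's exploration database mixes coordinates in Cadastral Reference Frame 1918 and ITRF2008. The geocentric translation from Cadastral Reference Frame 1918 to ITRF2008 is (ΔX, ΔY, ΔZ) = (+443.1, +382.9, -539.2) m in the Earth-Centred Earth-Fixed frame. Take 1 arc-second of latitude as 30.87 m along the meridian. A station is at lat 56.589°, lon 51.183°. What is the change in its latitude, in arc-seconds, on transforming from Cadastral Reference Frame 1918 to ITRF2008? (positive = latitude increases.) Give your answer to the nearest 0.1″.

Δφ = -25.2″

sin φ = 0.834742, cos φ = 0.550641, sin λ = 0.779152, cos λ = 0.626835.
North component: ΔN = −sin φ cos λ·ΔX − sin φ sin λ·ΔY + cos φ·ΔZ = −(0.834742)(0.626835)(443.1) − (0.834742)(0.779152)(382.9) + (0.550641)(-539.2) = -777.79 m.
1° of latitude spans 3600 × 30.87 = 111132 m, so Δφ = -777.79 / 111132 × 3600 = -25.196″.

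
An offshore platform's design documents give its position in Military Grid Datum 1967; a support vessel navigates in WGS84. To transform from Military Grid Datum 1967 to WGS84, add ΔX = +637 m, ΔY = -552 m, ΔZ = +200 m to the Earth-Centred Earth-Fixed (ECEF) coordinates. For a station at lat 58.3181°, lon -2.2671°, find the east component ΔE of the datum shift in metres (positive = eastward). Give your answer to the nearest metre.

The local east axis at (φ, λ) is (−sin λ, cos λ, 0), so ΔE = −sin(-2.2671°)·637 + cos(-2.2671°)·(-552) = -526.37 m.

ΔE = -526 m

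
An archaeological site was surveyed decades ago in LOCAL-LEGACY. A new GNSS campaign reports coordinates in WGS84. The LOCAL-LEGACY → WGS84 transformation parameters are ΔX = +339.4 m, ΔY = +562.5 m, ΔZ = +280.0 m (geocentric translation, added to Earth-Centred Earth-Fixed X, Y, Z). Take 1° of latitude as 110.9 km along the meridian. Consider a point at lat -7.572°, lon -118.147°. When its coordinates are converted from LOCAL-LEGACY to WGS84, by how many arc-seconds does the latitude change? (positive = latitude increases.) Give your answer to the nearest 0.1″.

Δφ = 6.2″

sin φ = -0.131772, cos φ = 0.991280, sin λ = -0.881740, cos λ = -0.471735.
North component: ΔN = −sin φ cos λ·ΔX − sin φ sin λ·ΔY + cos φ·ΔZ = −(-0.131772)(-0.471735)(339.4) − (-0.131772)(-0.881740)(562.5) + (0.991280)(280.0) = 191.10 m.
1° of latitude spans 110900 m, so Δφ = 191.10 / 110900 × 3600 = 6.204″.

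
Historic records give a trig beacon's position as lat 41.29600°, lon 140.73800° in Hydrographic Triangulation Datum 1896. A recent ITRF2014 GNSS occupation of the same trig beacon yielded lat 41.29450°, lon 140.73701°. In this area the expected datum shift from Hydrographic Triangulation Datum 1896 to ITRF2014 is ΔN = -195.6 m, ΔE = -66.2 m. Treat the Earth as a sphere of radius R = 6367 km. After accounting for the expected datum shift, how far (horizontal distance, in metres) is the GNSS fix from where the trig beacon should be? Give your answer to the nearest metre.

Observed coordinate differences: Δφ = -0.00150°, Δλ = -0.00099°.
Converting to metres (1° lat = 111125 m, cos φ = 0.751310): observed ΔN = -166.7 m, observed ΔE = -82.7 m.
Subtracting the expected shift leaves a residual of -166.7 − (-195.6) = 28.9 m north and -82.7 − (-66.2) = -16.5 m east.
Residual distance = √(28.9² + (-16.5)²) = 33.3 m.

33 m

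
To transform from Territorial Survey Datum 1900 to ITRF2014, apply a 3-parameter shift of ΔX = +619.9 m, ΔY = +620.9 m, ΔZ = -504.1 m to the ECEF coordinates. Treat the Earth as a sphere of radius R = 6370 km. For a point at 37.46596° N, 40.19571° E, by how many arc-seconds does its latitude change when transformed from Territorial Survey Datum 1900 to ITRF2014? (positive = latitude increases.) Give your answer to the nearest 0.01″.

sin φ = 0.608290, cos φ = 0.793715, sin λ = 0.645400, cos λ = 0.763844.
North component: ΔN = −sin φ cos λ·ΔX − sin φ sin λ·ΔY + cos φ·ΔZ = −(0.608290)(0.763844)(619.9) − (0.608290)(0.645400)(620.9) + (0.793715)(-504.1) = -931.90 m.
1° of latitude spans πR/180 = 111177 m, so Δφ = -931.90 / 111177 × 3600 = -30.176″.

Δφ = -30.18″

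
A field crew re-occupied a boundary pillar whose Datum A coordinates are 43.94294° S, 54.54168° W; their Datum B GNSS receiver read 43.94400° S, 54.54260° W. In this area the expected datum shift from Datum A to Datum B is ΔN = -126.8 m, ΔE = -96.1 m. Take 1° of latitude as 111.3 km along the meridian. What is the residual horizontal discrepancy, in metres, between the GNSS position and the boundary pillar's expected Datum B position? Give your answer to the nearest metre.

Observed coordinate differences: Δφ = -0.00106°, Δλ = -0.00092°.
Converting to metres (1° lat = 111300 m, cos φ = 0.720031): observed ΔN = -118.0 m, observed ΔE = -73.7 m.
Subtracting the expected shift leaves a residual of -118.0 − (-126.8) = 8.8 m north and -73.7 − (-96.1) = 22.4 m east.
Residual distance = √(8.8² + 22.4²) = 24.0 m.

24 m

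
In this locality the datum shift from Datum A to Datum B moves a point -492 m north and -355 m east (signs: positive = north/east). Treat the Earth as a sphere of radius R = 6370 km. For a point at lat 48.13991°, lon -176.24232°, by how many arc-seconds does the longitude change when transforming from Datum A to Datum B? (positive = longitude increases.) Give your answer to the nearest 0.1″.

At latitude 48.13991°, cos φ = 0.667314.
One radian of longitude at latitude φ spans R cos φ, so Δλ = ΔE / (R cos φ) = -355.0 / (6370000 × 0.667314) = -8.3514e-05 rad = -17.226″.

Δλ = -17.2″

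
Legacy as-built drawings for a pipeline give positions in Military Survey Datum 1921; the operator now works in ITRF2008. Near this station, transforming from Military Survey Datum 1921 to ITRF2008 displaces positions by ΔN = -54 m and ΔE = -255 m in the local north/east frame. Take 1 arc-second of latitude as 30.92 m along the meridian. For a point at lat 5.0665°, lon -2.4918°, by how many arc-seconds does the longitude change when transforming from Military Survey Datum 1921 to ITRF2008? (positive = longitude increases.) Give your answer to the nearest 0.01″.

Δλ = -8.28″

At latitude 5.0665°, cos φ = 0.996093.
1″ of longitude at this latitude = 30.92 × cos φ = 30.7992 m, so Δλ = -255.0 / 30.7992 = -8.279″.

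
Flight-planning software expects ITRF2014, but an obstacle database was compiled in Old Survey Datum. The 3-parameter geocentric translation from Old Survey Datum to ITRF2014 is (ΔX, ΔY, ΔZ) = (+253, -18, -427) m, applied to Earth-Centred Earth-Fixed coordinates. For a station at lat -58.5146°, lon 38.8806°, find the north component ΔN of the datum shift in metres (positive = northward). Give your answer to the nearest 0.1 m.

ΔN = -64.7 m

At φ = -58.5146°, λ = 38.8806°: sin φ = -0.852773, cos φ = 0.522281, sin λ = 0.627700, cos λ = 0.778456.
ΔN = −sin φ cos λ·ΔX − sin φ sin λ·ΔY + cos φ·ΔZ = −(-0.852773)(0.778456)(253) − (-0.852773)(0.627700)(-18) + (0.522281)(-427) = -64.70 m.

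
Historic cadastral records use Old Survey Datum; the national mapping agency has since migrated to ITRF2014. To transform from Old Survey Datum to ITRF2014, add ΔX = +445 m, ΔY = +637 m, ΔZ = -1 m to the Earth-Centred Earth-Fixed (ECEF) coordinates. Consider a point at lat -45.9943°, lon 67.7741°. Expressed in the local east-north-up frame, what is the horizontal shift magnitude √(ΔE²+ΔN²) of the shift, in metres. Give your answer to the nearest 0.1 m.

570.7 m

The local east axis at (φ, λ) is (−sin λ, cos λ, 0), so ΔE = −sin(67.7741°)·445 + cos(67.7741°)·637 = -170.99 m.
The local north axis is (−sin φ cos λ, −sin φ sin λ, cos φ), giving ΔN = 121.072 + 424.133 − 0.695 = 544.51 m.
Horizontal magnitude = √(ΔE² + ΔN²) = √((-170.99)² + 544.51²) = 570.72 m.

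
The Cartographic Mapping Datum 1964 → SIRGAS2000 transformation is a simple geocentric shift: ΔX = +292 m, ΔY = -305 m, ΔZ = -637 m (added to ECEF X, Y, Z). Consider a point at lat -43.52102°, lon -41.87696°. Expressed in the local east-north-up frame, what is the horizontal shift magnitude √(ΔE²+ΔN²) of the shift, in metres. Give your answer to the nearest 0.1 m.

The local east axis at (φ, λ) is (−sin λ, cos λ, 0), so ΔE = −sin(-41.87696°)·292 + cos(-41.87696°)·(-305) = -32.18 m.
The local north axis is (−sin φ cos λ, −sin φ sin λ, cos φ), giving ΔN = 149.718 + 140.202 − 461.903 = -171.98 m.
Horizontal magnitude = √(ΔE² + ΔN²) = √((-32.18)² + (-171.98)²) = 174.97 m.

175.0 m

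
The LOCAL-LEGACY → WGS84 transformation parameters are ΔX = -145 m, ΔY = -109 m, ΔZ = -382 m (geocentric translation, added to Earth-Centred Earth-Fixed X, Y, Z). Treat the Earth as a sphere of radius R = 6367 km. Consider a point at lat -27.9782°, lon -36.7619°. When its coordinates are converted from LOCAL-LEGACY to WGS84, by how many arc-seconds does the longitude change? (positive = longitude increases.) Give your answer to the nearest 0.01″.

Δλ = -6.39″

sin φ = -0.469136, cos φ = 0.883126, sin λ = -0.598491, cos λ = 0.801130.
East component: ΔE = −sin λ·ΔX + cos λ·ΔY = −(-0.598491)(-145) + (0.801130)(-109) = -174.10 m.
1° of latitude spans πR/180 = 111125 m; at latitude φ, 1° of longitude spans that × cos φ = 98137.5 m, so Δλ = -174.10 / 98137.5 × 3600 = -6.387″.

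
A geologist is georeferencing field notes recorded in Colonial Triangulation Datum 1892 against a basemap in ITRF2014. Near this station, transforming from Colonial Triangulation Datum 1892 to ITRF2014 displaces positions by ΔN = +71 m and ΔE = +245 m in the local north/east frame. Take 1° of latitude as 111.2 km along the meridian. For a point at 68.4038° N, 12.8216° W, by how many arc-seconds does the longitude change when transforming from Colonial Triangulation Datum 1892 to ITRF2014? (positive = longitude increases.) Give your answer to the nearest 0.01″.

At latitude 68.4038°, cos φ = 0.368063.
1° of longitude at this latitude = 111.2 × cos φ = 40.93 km, so Δλ = 245.0 / 40928.6 = 0.0059860° = 21.550″.

Δλ = 21.55″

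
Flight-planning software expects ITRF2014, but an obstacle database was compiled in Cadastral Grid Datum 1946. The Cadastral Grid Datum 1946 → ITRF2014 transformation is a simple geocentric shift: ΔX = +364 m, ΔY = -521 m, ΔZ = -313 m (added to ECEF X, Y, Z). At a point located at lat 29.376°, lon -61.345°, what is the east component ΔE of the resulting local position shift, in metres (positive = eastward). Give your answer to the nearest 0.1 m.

ΔE = 69.6 m

At φ = 29.376°, λ = -61.345°: sin φ = 0.490539, cos φ = 0.871419, sin λ = -0.877523, cos λ = 0.479534.
ΔE = −sin λ·ΔX + cos λ·ΔY = −(-0.877523)·(364) + (0.479534)·(-521) = 69.58 m.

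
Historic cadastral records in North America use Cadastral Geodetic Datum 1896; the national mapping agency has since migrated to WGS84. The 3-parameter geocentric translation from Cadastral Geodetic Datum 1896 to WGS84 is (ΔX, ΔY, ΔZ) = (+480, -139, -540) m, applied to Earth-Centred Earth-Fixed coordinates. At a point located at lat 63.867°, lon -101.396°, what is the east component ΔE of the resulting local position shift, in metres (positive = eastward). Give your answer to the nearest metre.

ΔE = 498 m

The local east axis at (φ, λ) is (−sin λ, cos λ, 0), so ΔE = −sin(-101.396°)·480 + cos(-101.396°)·(-139) = 498.00 m.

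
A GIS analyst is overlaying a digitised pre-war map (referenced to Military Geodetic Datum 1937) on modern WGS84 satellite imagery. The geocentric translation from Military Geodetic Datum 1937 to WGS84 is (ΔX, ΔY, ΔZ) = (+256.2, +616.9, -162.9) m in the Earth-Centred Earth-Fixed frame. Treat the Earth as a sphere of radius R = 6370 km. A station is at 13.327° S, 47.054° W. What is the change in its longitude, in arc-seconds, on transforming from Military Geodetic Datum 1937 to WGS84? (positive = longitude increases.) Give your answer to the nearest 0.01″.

Δλ = 20.23″

sin φ = -0.230508, cos φ = 0.973070, sin λ = -0.731996, cos λ = 0.681309.
East component: ΔE = −sin λ·ΔX + cos λ·ΔY = −(-0.731996)(256.2) + (0.681309)(616.9) = 607.84 m.
1° of latitude spans πR/180 = 111177 m; at latitude φ, 1° of longitude spans that × cos φ = 108183.5 m, so Δλ = 607.84 / 108183.5 × 3600 = 20.227″.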